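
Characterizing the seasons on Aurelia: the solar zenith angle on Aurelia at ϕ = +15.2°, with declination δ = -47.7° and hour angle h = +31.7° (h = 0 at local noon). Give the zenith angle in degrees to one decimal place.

cos θ_z = sin ϕ sin δ + cos ϕ cos δ cos h = -0.193923 + 0.552575 = 0.358652.
θ_z = arccos(0.358652) = 69.0°.

θ_z = 69.0°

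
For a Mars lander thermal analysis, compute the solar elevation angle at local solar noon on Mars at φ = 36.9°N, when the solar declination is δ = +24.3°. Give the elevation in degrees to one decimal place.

77.4°

At local noon the hour angle is zero, so the zenith angle equals |φ − δ| = |+36.9° − (+24.300°)| = 12.600°.
Elevation = 90° − 12.600° = 77.4°.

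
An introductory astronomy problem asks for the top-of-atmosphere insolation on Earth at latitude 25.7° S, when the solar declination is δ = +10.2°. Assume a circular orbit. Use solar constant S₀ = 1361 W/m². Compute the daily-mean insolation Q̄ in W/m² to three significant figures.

Q̄ ≈ 333 W/m²

cos H₀ = −tan(-25.7°) tan(+10.200°) = 0.0866, H₀ = 1.4841 rad.
Bracket: H₀ sin φ sin δ + cos φ cos δ sin H₀ = 1.4841×-0.43366×0.17708 + 0.90108×0.98420×0.99624 = -0.113968 + 0.883508 = 0.769540.
Q̄ = (S₀/π) × [bracket] = (1361/π) × 0.769540 = 333.4 W/m².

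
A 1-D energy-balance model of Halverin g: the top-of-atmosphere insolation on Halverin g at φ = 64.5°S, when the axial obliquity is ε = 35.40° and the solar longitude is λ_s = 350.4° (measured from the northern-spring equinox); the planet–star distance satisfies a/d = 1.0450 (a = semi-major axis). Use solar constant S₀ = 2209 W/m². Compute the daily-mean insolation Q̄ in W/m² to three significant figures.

Q̄ ≈ 441 W/m²

Solar declination: sin δ = sin ε · sin λ_s = sin 35.40° × sin 350.4° = -0.09661, so δ = -5.544°.
cos H₀ = −tan(-64.5°) tan(-5.544°) = -0.2035, H₀ = 1.7757 rad.
Bracket: H₀ sin φ sin δ + cos φ cos δ sin H₀ = 1.7757×-0.90259×-0.09661 + 0.43051×0.99532×0.97908 = 0.154840 + 0.419531 = 0.574371.
Inverse-square distance factor (a/d)² = 1.0450² = 1.092025.
Q̄ = (S₀/π) × 1.092025 × [bracket] = (2209/π) × 1.092025 × 0.574371 = 441.0 W/m².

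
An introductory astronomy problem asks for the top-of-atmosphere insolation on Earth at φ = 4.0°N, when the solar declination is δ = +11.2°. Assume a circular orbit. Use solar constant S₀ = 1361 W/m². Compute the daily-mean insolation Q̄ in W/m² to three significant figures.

Q̄ ≈ 433 W/m²

cos H₀ = −tan(+4.0°) tan(+11.200°) = -0.0138, H₀ = 1.5846 rad.
Bracket: H₀ sin φ sin δ + cos φ cos δ sin H₀ = 1.5846×0.06976×0.19423 + 0.99756×0.98096×0.99990 = 0.021471 + 0.978469 = 0.999940.
Q̄ = (S₀/π) × [bracket] = (1361/π) × 0.999940 = 433.2 W/m².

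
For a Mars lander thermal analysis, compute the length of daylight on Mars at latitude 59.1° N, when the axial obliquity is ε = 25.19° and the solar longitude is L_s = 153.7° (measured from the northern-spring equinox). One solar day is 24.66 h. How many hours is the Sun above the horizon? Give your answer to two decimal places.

Solar declination: sin δ = sin ε · sin L_s = sin 25.19° × sin 153.7° = 0.18858, so δ = +10.870°.
cos h₀ = −tan ϕ · tan δ = −tan(+59.1°) × tan(+10.870°) = -0.3209, so h₀ = 1.8974 rad = 108.71°.
Daylight = 2h₀/(2π) × 24.66 h = (1.8974/π) × 24.66 = 14.89 h.

14.89 h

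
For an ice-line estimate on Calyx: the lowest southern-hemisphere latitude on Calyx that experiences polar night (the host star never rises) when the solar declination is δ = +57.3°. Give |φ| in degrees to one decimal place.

|φ| = 32.7°

Polar night requires cos H₀ = −tan φ tan δ ≥ 1, i.e. tan φ tan δ ≤ −1.
The boundary is |tan φ| · |tan δ| = 1, so |φ| = 90° − |δ| = 90° − 57.3° = 32.7° in the southern hemisphere.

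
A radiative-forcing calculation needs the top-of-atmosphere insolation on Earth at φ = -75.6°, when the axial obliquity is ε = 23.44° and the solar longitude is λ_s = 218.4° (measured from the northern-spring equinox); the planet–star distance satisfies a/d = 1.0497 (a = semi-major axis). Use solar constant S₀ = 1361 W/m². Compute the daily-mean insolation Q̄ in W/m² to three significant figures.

Solar declination: sin δ = sin ε · sin λ_s = sin 23.44° × sin 218.4° = -0.24709, so δ = -14.305°.
cos H₀ = −tan(-75.6°) tan(-14.305°) = -0.9931, H₀ = 3.0243 rad.
Bracket: H₀ sin φ sin δ + cos φ cos δ sin H₀ = 3.0243×-0.96858×-0.24709 + 0.24869×0.96899×0.11704 = 0.723795 + 0.028204 = 0.751999.
Inverse-square distance factor (a/d)² = 1.0497² = 1.101870.
Q̄ = (S₀/π) × 1.101870 × [bracket] = (1361/π) × 1.101870 × 0.751999 = 359.0 W/m².

Q̄ ≈ 359 W/m²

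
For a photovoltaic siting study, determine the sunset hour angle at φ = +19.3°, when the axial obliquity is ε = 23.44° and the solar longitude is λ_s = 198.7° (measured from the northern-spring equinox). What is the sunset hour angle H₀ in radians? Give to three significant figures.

Solar declination: sin δ = sin ε · sin λ_s = sin 23.44° × sin 198.7° = -0.12754, so δ = -7.327°.
cos H₀ = −tan φ · tan δ = −tan(+19.3°) × tan(-7.327°) = 0.0450, so H₀ = 1.5258 rad = 87.42°.

H₀ = 1.53 rad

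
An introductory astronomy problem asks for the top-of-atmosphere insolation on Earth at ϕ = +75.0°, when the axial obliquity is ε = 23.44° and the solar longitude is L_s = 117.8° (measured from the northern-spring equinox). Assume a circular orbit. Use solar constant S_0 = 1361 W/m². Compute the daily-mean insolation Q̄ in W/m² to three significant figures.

Solar declination: sin δ = sin ε · sin L_s = sin 23.44° × sin 117.8° = 0.35188, so δ = +20.602°.
cos h₀ = −tan(+75.0°) tan(+20.602°) = -1.4029 ≤ −1 ⇒ polar day, h₀ = π.
Bracket: h₀ sin ϕ sin δ + cos ϕ cos δ sin h₀ = 3.1416×0.96593×0.35188 + 0.25882×0.93605×0.00000 = 1.067803 + 0.000000 = 1.067803.
Q̄ = (S_0/π) × [bracket] = (1361/π) × 1.067803 = 462.6 W/m².

Q̄ ≈ 463 W/m²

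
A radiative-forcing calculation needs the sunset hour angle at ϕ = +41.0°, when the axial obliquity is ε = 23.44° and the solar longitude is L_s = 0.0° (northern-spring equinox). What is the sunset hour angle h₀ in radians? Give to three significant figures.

h₀ = 1.57 rad

Solar declination: sin δ = sin ε · sin L_s = sin 23.44° × sin 0.0° = 0.00000, so δ = +0.000°.
cos h₀ = −tan ϕ · tan δ = −tan(+41.0°) × tan(+0.000°) = -0.0000, so h₀ = 1.5708 rad = 90.00°.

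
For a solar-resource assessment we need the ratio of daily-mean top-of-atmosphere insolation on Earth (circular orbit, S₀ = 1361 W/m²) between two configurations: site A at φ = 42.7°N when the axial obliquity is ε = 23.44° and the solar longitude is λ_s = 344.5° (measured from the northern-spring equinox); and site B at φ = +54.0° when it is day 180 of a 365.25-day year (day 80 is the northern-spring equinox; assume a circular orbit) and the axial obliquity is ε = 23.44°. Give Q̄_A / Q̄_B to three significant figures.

Q̄_A / Q̄_B ≈ 0.546

— Configuration A (φ=+42.7°):
Solar declination: sin δ = sin ε · sin λ_s = sin 23.44° × sin 344.5° = -0.10630, so δ = -6.102°.
cos H₀ = −tan(+42.7°) tan(-6.102°) = 0.0987, H₀ = 1.4720 rad.
Bracket: H₀ sin φ sin δ + cos φ cos δ sin H₀ = 1.4720×0.67816×-0.10630 + 0.73491×0.99433×0.99512 = -0.106114 + 0.727177 = 0.621063.
Q̄ = (S₀/π) × [bracket] = (1361/π) × 0.621063 = 269.06 W/m².
— Configuration B (φ=+54.0°):
Solar longitude: λ_s = 360° × (180 − 80)/365.25 = 98.563°.
sin δ = sin 23.44° × sin 98.563° = 0.39335, so δ = +23.163°.
cos H₀ = −tan(+54.0°) tan(+23.163°) = -0.5889, H₀ = 2.2005 rad.
Bracket: H₀ sin φ sin δ + cos φ cos δ sin H₀ = 2.2005×0.80902×0.39335 + 0.58779×0.91939×0.80822 = 0.700261 + 0.436769 = 1.137030.
Q̄ = (S₀/π) × [bracket] = (1361/π) × 1.137030 = 492.58 W/m².
Ratio Q̄_A / Q̄_B = 269.06 / 492.58 = 0.5462.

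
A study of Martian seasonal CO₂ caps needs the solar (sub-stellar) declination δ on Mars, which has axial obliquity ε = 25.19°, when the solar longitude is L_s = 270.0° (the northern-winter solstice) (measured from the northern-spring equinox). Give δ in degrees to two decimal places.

sin δ = sin ε · sin L_s = sin 25.19° × sin 270.0° = -0.425621.
δ = arcsin(-0.425621) = -25.19°.

δ = -25.19°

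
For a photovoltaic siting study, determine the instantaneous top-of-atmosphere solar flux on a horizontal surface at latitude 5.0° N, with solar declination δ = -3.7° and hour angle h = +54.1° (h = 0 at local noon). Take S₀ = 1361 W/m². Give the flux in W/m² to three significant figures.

786 W/m²

cos θ_z = sin φ sin δ + cos φ cos δ cos h = -0.005624 + 0.582923 = 0.577299.
Flux = S₀ · cos θ_z = 1361 × 0.577299 = 785.7 W/m².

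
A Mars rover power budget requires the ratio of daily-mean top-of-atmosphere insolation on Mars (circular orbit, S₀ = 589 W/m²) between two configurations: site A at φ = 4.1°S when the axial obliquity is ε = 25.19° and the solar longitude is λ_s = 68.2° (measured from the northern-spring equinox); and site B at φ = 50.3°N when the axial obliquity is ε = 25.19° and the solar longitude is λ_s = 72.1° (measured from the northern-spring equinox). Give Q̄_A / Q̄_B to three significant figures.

Q̄_A / Q̄_B ≈ 0.753

— Configuration A (φ=-4.1°):
Solar declination: sin δ = sin ε · sin λ_s = sin 25.19° × sin 68.2° = 0.39518, so δ = +23.277°.
cos H₀ = −tan(-4.1°) tan(+23.277°) = 0.0308, H₀ = 1.5400 rad.
Bracket: H₀ sin φ sin δ + cos φ cos δ sin H₀ = 1.5400×-0.07150×0.39518 + 0.99744×0.91860×0.99952 = -0.043513 + 0.915809 = 0.872296.
Q̄ = (S₀/π) × [bracket] = (589/π) × 0.872296 = 163.54 W/m².
— Configuration B (φ=+50.3°):
Solar declination: sin δ = sin ε · sin λ_s = sin 25.19° × sin 72.1° = 0.40502, so δ = +23.892°.
cos H₀ = −tan(+50.3°) tan(+23.892°) = -0.5336, H₀ = 2.1336 rad.
Bracket: H₀ sin φ sin δ + cos φ cos δ sin H₀ = 2.1336×0.76940×0.40502 + 0.63877×0.91431×0.84576 = 0.664878 + 0.493952 = 1.158830.
Q̄ = (S₀/π) × [bracket] = (589/π) × 1.158830 = 217.26 W/m².
Ratio Q̄_A / Q̄_B = 163.54 / 217.26 = 0.7527.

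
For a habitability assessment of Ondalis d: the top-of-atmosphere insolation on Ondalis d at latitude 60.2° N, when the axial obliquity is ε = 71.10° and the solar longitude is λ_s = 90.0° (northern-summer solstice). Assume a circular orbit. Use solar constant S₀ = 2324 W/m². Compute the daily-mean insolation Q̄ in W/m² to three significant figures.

Solar declination: sin δ = sin ε · sin λ_s = sin 71.10° × sin 90.0° = 0.94609, so δ = +71.100°.
cos H₀ = −tan(+60.2°) tan(+71.100°) = -5.0999 ≤ −1 ⇒ polar day, H₀ = π.
Bracket: H₀ sin φ sin δ + cos φ cos δ sin H₀ = 3.1416×0.86777×0.94609 + 0.49697×0.32392×0.00000 = 2.579218 + 0.000000 = 2.579218.
Q̄ = (S₀/π) × [bracket] = (2324/π) × 2.579218 = 1908 W/m².

Q̄ ≈ 1.91e+03 W/m²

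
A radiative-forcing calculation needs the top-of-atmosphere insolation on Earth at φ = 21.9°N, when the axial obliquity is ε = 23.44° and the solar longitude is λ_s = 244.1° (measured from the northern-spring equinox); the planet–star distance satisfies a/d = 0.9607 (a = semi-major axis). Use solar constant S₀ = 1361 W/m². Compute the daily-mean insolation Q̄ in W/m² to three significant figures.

Q̄ ≈ 267 W/m²

Solar declination: sin δ = sin ε · sin λ_s = sin 23.44° × sin 244.1° = -0.35783, so δ = -20.967°.
cos H₀ = −tan(+21.9°) tan(-20.967°) = 0.1540, H₀ = 1.4161 rad.
Bracket: H₀ sin φ sin δ + cos φ cos δ sin H₀ = 1.4161×0.37299×-0.35783 + 0.92784×0.93379×0.98806 = -0.189003 + 0.856063 = 0.667060.
Inverse-square distance factor (a/d)² = 0.9607² = 0.922944.
Q̄ = (S₀/π) × 0.922944 × [bracket] = (1361/π) × 0.922944 × 0.667060 = 266.7 W/m².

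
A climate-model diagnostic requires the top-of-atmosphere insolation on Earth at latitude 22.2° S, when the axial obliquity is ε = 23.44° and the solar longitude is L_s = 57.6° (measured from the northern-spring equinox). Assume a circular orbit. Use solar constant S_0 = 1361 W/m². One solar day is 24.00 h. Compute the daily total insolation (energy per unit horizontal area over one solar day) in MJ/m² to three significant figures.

25.5 MJ/m²

Solar declination: sin δ = sin ε · sin L_s = sin 23.44° × sin 57.6° = 0.33586, so δ = +19.625°.
cos h₀ = −tan(-22.2°) tan(+19.625°) = 0.1455, h₀ = 1.4248 rad.
Bracket: h₀ sin ϕ sin δ + cos ϕ cos δ sin h₀ = 1.4248×-0.37784×0.33586 + 0.92587×0.94191×0.98936 = -0.180809 + 0.862807 = 0.681998.
Q̄ = (S_0/π) × [bracket] = (1361/π) × 0.681998 = 295.46 W/m².
Daily total = Q̄ × 24.00 h × 3600 s/h = 295.46 × 24.00 × 3600 / 10⁶ = 25.53 MJ/m².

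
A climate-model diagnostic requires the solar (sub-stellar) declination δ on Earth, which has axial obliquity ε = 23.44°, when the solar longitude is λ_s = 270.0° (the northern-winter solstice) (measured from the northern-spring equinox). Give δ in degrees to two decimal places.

sin δ = sin ε · sin λ_s = sin 23.44° × sin 270.0° = -0.397789.
δ = arcsin(-0.397789) = -23.44°.

δ = -23.44°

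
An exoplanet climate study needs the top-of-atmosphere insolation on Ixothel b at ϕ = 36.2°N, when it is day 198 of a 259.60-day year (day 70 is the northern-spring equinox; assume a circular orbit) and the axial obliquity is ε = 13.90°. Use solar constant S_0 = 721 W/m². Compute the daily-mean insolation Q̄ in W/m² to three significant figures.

Q̄ ≈ 187 W/m²

Solar longitude: L_s = 360° × (198 − 70)/259.60 = 177.504°.
sin δ = sin 13.90° × sin 177.504° = 0.01046, so δ = +0.599°.
cos h₀ = −tan(+36.2°) tan(+0.599°) = -0.0077, h₀ = 1.5785 rad.
Bracket: h₀ sin ϕ sin δ + cos ϕ cos δ sin h₀ = 1.5785×0.59061×0.01046 + 0.80696×0.99995×0.99997 = 0.009752 + 0.806895 = 0.816647.
Q̄ = (S_0/π) × [bracket] = (721/π) × 0.816647 = 187.4 W/m².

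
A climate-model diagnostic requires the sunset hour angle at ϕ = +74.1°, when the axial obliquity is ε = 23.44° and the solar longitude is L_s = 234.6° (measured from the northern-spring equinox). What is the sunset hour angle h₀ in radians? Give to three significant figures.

h₀ = 0.00 rad

Solar declination: sin δ = sin ε · sin L_s = sin 23.44° × sin 234.6° = -0.32425, so δ = -18.920°.
cos h₀ = −tan ϕ · tan δ = 1.2033 ≥ 1, so the Sun never rises (polar night) and h₀ = 0.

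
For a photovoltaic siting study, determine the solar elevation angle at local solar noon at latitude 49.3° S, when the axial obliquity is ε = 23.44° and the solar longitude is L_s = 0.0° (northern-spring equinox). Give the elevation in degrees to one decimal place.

40.7°

Solar declination: sin δ = sin ε · sin L_s = sin 23.44° × sin 0.0° = 0.00000, so δ = +0.000°.
At local noon the hour angle is zero, so the zenith angle equals |ϕ − δ| = |-49.3° − (+0.000°)| = 49.300°.
Elevation = 90° − 49.300° = 40.7°.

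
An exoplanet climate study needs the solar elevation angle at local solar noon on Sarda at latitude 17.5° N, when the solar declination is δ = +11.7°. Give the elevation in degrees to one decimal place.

At local noon the hour angle is zero, so the zenith angle equals |φ − δ| = |+17.5° − (+11.700°)| = 5.800°.
Elevation = 90° − 5.800° = 84.2°.

84.2°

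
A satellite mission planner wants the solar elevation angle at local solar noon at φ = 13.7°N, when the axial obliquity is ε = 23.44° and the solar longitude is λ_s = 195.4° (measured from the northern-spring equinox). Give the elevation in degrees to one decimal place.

Solar declination: sin δ = sin ε · sin λ_s = sin 23.44° × sin 195.4° = -0.10564, so δ = -6.064°.
At local noon the hour angle is zero, so the zenith angle equals |φ − δ| = |+13.7° − (-6.064°)| = 19.764°.
Elevation = 90° − 19.764° = 70.2°.

70.2°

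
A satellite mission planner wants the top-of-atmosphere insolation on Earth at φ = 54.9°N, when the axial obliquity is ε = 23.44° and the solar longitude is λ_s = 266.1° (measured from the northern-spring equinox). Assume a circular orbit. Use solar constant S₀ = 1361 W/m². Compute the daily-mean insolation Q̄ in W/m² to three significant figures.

Solar declination: sin δ = sin ε · sin λ_s = sin 23.44° × sin 266.1° = -0.39687, so δ = -23.382°.
cos H₀ = −tan(+54.9°) tan(-23.382°) = 0.6152, H₀ = 0.9081 rad.
Bracket: H₀ sin φ sin δ + cos φ cos δ sin H₀ = 0.9081×0.81815×-0.39687 + 0.57501×0.91788×0.78836 = -0.294859 + 0.416089 = 0.121230.
Q̄ = (S₀/π) × [bracket] = (1361/π) × 0.121230 = 52.52 W/m².

Q̄ ≈ 52.5 W/m²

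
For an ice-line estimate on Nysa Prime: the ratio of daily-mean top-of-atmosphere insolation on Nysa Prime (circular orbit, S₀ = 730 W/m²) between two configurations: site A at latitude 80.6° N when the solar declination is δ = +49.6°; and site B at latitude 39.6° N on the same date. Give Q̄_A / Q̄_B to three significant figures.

Q̄_A / Q̄_B ≈ 1.55

— Configuration A (φ=+80.6°):
cos H₀ = −tan(+80.6°) tan(+49.600°) = -7.0976 ≤ −1 ⇒ polar day, H₀ = π.
Bracket: H₀ sin φ sin δ + cos φ cos δ sin H₀ = 3.1416×0.98657×0.76154 + 0.16333×0.64812×0.00000 = 2.360323 + 0.000000 = 2.360323.
Q̄ = (S₀/π) × [bracket] = (730/π) × 2.360323 = 548.46 W/m².
— Configuration B (φ=+39.6°):
cos H₀ = −tan(+39.6°) tan(+49.600°) = -0.9720, H₀ = 2.9046 rad.
Bracket: H₀ sin φ sin δ + cos φ cos δ sin H₀ = 2.9046×0.63742×0.76154 + 0.77051×0.64812×0.23481 = 1.409953 + 0.117260 = 1.527213.
Q̄ = (S₀/π) × [bracket] = (730/π) × 1.527213 = 354.87 W/m².
Ratio Q̄_A / Q̄_B = 548.46 / 354.87 = 1.546.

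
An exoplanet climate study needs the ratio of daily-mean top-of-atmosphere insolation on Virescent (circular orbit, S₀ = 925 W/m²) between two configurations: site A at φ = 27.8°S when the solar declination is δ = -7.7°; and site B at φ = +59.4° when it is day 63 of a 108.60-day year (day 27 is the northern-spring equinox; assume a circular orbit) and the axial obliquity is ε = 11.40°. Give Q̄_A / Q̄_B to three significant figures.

— Configuration A (φ=-27.8°):
cos H₀ = −tan(-27.8°) tan(-7.700°) = -0.0713, H₀ = 1.6421 rad.
Bracket: H₀ sin φ sin δ + cos φ cos δ sin H₀ = 1.6421×-0.46639×-0.13399 + 0.88458×0.99098×0.99746 = 0.102617 + 0.874375 = 0.976992.
Q̄ = (S₀/π) × [bracket] = (925/π) × 0.976992 = 287.66 W/m².
— Configuration B (φ=+59.4°):
Solar longitude: λ_s = 360° × (63 − 27)/108.60 = 119.337°.
sin δ = sin 11.40° × sin 119.337° = 0.17231, so δ = +9.922°.
cos H₀ = −tan(+59.4°) tan(+9.922°) = -0.2958, H₀ = 1.8711 rad.
Bracket: H₀ sin φ sin δ + cos φ cos δ sin H₀ = 1.8711×0.86074×0.17231 + 0.50904×0.98504×0.95526 = 0.277511 + 0.478991 = 0.756502.
Q̄ = (S₀/π) × [bracket] = (925/π) × 0.756502 = 222.74 W/m².
Ratio Q̄_A / Q̄_B = 287.66 / 222.74 = 1.291.

Q̄_A / Q̄_B ≈ 1.29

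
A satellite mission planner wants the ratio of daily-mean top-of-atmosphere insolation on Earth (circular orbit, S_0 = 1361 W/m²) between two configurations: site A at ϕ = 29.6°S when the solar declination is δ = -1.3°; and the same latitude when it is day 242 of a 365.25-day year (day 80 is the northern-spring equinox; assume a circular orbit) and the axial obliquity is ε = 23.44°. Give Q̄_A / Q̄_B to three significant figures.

Q̄_A / Q̄_B ≈ 1.17

— Configuration A (ϕ=-29.6°):
cos h₀ = −tan(-29.6°) tan(-1.300°) = -0.0129, h₀ = 1.5837 rad.
Bracket: h₀ sin ϕ sin δ + cos ϕ cos δ sin h₀ = 1.5837×-0.49394×-0.02269 + 0.86949×0.99974×0.99992 = 0.017749 + 0.869194 = 0.886943.
Q̄ = (S_0/π) × [bracket] = (1361/π) × 0.886943 = 384.24 W/m².
— Configuration B (ϕ=-29.6°):
Solar longitude: L_s = 360° × (242 − 80)/365.25 = 159.671°.
sin δ = sin 23.44° × sin 159.671° = 0.13819, so δ = +7.943°.
cos h₀ = −tan(-29.6°) tan(+7.943°) = 0.0793, h₀ = 1.4914 rad.
Bracket: h₀ sin ϕ sin δ + cos ϕ cos δ sin h₀ = 1.4914×-0.49394×0.13819 + 0.86949×0.99041×0.99685 = -0.101799 + 0.858439 = 0.756640.
Q̄ = (S_0/π) × [bracket] = (1361/π) × 0.756640 = 327.79 W/m².
Ratio Q̄_A / Q̄_B = 384.24 / 327.79 = 1.172.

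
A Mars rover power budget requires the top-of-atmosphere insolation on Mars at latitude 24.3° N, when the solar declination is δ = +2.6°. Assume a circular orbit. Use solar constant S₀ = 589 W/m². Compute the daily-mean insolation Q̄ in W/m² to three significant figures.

cos H₀ = −tan(+24.3°) tan(+2.600°) = -0.0205, H₀ = 1.5913 rad.
Bracket: H₀ sin φ sin δ + cos φ cos δ sin H₀ = 1.5913×0.41151×0.04536 + 0.91140×0.99897×0.99979 = 0.029703 + 0.910270 = 0.939973.
Q̄ = (S₀/π) × [bracket] = (589/π) × 0.939973 = 176.2 W/m².

Q̄ ≈ 176 W/m²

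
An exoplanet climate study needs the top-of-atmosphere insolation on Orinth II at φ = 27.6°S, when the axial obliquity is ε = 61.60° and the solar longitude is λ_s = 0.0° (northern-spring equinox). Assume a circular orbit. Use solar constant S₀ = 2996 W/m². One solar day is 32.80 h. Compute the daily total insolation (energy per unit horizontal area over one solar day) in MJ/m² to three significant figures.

Solar declination: sin δ = sin ε · sin λ_s = sin 61.60° × sin 0.0° = 0.00000, so δ = +0.000°.
cos H₀ = −tan(-27.6°) tan(+0.000°) = 0.0000, H₀ = 1.5708 rad.
Bracket: H₀ sin φ sin δ + cos φ cos δ sin H₀ = 1.5708×-0.46330×0.00000 + 0.88620×1.00000×1.00000 = -0.000000 + 0.886200 = 0.886200.
Q̄ = (S₀/π) × [bracket] = (2996/π) × 0.886200 = 845.13 W/m².
Daily total = Q̄ × 32.80 h × 3600 s/h = 845.13 × 32.80 × 3600 / 10⁶ = 99.79 MJ/m².

99.8 MJ/m²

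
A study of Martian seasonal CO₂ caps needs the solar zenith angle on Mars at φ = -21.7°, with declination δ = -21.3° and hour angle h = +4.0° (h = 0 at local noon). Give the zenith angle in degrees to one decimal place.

cos θ_z = sin φ sin δ + cos φ cos δ cos h = 0.134311 + 0.863556 = 0.997867.
θ_z = arccos(0.997867) = 3.7°.

θ_z = 3.7°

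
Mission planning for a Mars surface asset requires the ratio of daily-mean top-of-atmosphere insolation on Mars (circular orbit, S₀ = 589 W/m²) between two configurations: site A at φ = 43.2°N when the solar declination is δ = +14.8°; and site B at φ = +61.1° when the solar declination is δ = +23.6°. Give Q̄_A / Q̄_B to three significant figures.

— Configuration A (φ=+43.2°):
cos H₀ = −tan(+43.2°) tan(+14.800°) = -0.2481, H₀ = 1.8215 rad.
Bracket: H₀ sin φ sin δ + cos φ cos δ sin H₀ = 1.8215×0.68455×0.25545 + 0.72897×0.96682×0.96873 = 0.318523 + 0.682744 = 1.001267.
Q̄ = (S₀/π) × [bracket] = (589/π) × 1.001267 = 187.72 W/m².
— Configuration B (φ=+61.1°):
cos H₀ = −tan(+61.1°) tan(+23.600°) = -0.7914, H₀ = 2.4839 rad.
Bracket: H₀ sin φ sin δ + cos φ cos δ sin H₀ = 2.4839×0.87546×0.40035 + 0.48328×0.91636×0.61127 = 0.870583 + 0.270706 = 1.141289.
Q̄ = (S₀/π) × [bracket] = (589/π) × 1.141289 = 213.97 W/m².
Ratio Q̄_A / Q̄_B = 187.72 / 213.97 = 0.8773.

Q̄_A / Q̄_B ≈ 0.877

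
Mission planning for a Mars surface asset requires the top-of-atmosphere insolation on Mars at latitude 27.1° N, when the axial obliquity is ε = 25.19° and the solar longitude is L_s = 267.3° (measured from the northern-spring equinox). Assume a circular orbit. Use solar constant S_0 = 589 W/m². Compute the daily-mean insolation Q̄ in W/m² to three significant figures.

Solar declination: sin δ = sin ε · sin L_s = sin 25.19° × sin 267.3° = -0.42515, so δ = -25.160°.
cos h₀ = −tan(+27.1°) tan(-25.160°) = 0.2404, h₀ = 1.3281 rad.
Bracket: h₀ sin ϕ sin δ + cos ϕ cos δ sin h₀ = 1.3281×0.45554×-0.42515 + 0.89021×0.90512×0.97068 = -0.257217 + 0.782122 = 0.524905.
Q̄ = (S_0/π) × [bracket] = (589/π) × 0.524905 = 98.41 W/m².

Q̄ ≈ 98.4 W/m²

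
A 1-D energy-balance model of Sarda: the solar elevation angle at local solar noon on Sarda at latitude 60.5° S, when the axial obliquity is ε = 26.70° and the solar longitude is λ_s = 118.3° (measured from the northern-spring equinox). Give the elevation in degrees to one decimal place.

6.2°

Solar declination: sin δ = sin ε · sin λ_s = sin 26.70° × sin 118.3° = 0.39562, so δ = +23.304°.
At local noon the hour angle is zero, so the zenith angle equals |φ − δ| = |-60.5° − (+23.304°)| = 83.804°.
Elevation = 90° − 83.804° = 6.2°.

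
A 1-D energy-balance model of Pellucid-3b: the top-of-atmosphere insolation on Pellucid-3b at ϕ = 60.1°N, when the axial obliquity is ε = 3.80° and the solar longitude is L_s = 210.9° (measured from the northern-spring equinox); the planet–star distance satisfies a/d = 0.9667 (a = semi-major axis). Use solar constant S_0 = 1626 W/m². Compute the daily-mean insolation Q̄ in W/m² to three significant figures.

Q̄ ≈ 219 W/m²

Solar declination: sin δ = sin ε · sin L_s = sin 3.80° × sin 210.9° = -0.03403, so δ = -1.950°.
cos h₀ = −tan(+60.1°) tan(-1.950°) = 0.0592, h₀ = 1.5115 rad.
Bracket: h₀ sin ϕ sin δ + cos ϕ cos δ sin h₀ = 1.5115×0.86690×-0.03403 + 0.49849×0.99942×0.99824 = -0.044590 + 0.497324 = 0.452734.
Inverse-square distance factor (a/d)² = 0.9667² = 0.934509.
Q̄ = (S_0/π) × 0.934509 × [bracket] = (1626/π) × 0.934509 × 0.452734 = 219.0 W/m².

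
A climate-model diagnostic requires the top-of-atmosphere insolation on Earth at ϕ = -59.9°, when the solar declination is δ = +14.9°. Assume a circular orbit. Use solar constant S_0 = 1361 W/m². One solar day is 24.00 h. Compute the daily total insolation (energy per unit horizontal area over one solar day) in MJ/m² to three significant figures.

7.01 MJ/m²

cos h₀ = −tan(-59.9°) tan(+14.900°) = 0.4590, h₀ = 1.0939 rad.
Bracket: h₀ sin ϕ sin δ + cos ϕ cos δ sin h₀ = 1.0939×-0.86515×0.25713 + 0.50151×0.96638×0.88843 = -0.243345 + 0.430577 = 0.187232.
Q̄ = (S_0/π) × [bracket] = (1361/π) × 0.187232 = 81.113 W/m².
Daily total = Q̄ × 24.00 h × 3600 s/h = 81.113 × 24.00 × 3600 / 10⁶ = 7.008 MJ/m².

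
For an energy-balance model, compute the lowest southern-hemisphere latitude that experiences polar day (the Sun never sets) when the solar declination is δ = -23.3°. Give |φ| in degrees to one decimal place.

|φ| = 66.7°

Polar day requires cos H₀ = −tan φ tan δ ≤ −1, i.e. tan φ tan δ ≥ 1.
The boundary is |tan φ| · |tan δ| = 1, so |φ| = 90° − |δ| = 90° − 23.3° = 66.7° in the southern hemisphere.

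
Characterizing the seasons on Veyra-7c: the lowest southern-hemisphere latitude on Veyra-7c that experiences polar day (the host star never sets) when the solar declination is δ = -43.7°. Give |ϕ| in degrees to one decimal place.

|ϕ| = 46.3°

Polar day requires cos h₀ = −tan ϕ tan δ ≤ −1, i.e. tan ϕ tan δ ≥ 1.
The boundary is |tan ϕ| · |tan δ| = 1, so |ϕ| = 90° − |δ| = 90° − 43.7° = 46.3° in the southern hemisphere.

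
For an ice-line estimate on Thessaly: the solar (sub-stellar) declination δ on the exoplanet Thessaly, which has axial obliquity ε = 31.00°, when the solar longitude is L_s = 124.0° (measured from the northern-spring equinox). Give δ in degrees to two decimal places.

δ = +25.28°

sin δ = sin ε · sin L_s = sin 31.00° × sin 124.0° = 0.426986.
δ = arcsin(0.426986) = +25.28°.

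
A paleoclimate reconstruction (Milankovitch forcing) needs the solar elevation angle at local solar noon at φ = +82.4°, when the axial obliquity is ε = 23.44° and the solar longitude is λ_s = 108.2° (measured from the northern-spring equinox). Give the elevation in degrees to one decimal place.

29.8°

Solar declination: sin δ = sin ε · sin λ_s = sin 23.44° × sin 108.2° = 0.37789, so δ = +22.203°.
At local noon the hour angle is zero, so the zenith angle equals |φ − δ| = |+82.4° − (+22.203°)| = 60.197°.
Elevation = 90° − 60.197° = 29.8°.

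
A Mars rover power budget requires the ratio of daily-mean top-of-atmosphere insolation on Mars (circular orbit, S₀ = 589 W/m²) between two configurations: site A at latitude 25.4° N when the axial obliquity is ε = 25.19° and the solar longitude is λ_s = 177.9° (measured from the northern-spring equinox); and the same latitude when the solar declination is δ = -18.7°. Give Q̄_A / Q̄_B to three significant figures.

— Configuration A (φ=+25.4°):
Solar declination: sin δ = sin ε · sin λ_s = sin 25.19° × sin 177.9° = 0.01560, so δ = +0.894°.
cos H₀ = −tan(+25.4°) tan(+0.894°) = -0.0074, H₀ = 1.5782 rad.
Bracket: H₀ sin φ sin δ + cos φ cos δ sin H₀ = 1.5782×0.42894×0.01560 + 0.90334×0.99988×0.99997 = 0.010560 + 0.903205 = 0.913765.
Q̄ = (S₀/π) × [bracket] = (589/π) × 0.913765 = 171.32 W/m².
— Configuration B (φ=+25.4°):
cos H₀ = −tan(+25.4°) tan(-18.700°) = 0.1607, H₀ = 1.4094 rad.
Bracket: H₀ sin φ sin δ + cos φ cos δ sin H₀ = 1.4094×0.42894×-0.32061 + 0.90334×0.94721×0.98700 = -0.193824 + 0.844529 = 0.650705.
Q̄ = (S₀/π) × [bracket] = (589/π) × 0.650705 = 122.00 W/m².
Ratio Q̄_A / Q̄_B = 171.32 / 122.00 = 1.404.

Q̄_A / Q̄_B ≈ 1.40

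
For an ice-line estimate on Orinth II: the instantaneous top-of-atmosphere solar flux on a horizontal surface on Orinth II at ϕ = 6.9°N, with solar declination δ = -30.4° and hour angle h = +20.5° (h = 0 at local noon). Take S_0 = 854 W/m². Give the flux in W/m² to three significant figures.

cos θ_z = sin ϕ sin δ + cos ϕ cos δ cos h = -0.060793 + 0.802041 = 0.741248.
Flux = S_0 · cos θ_z = 854 × 0.741248 = 633.0 W/m².

633 W/m²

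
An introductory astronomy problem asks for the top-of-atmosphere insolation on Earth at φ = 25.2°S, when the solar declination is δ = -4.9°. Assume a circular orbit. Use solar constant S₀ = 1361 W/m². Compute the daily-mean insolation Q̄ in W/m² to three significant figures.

Q̄ ≈ 416 W/m²

cos H₀ = −tan(-25.2°) tan(-4.900°) = -0.0403, H₀ = 1.6111 rad.
Bracket: H₀ sin φ sin δ + cos φ cos δ sin H₀ = 1.6111×-0.42578×-0.08542 + 0.90483×0.99635×0.99919 = 0.058596 + 0.900797 = 0.959393.
Q̄ = (S₀/π) × [bracket] = (1361/π) × 0.959393 = 415.6 W/m².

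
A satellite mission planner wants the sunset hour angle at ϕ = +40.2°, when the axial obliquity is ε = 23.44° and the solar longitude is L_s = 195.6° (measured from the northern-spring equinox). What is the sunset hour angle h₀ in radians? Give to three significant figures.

h₀ = 1.48 rad

Solar declination: sin δ = sin ε · sin L_s = sin 23.44° × sin 195.6° = -0.10697, so δ = -6.141°.
cos h₀ = −tan ϕ · tan δ = −tan(+40.2°) × tan(-6.141°) = 0.0909, so h₀ = 1.4797 rad = 84.78°.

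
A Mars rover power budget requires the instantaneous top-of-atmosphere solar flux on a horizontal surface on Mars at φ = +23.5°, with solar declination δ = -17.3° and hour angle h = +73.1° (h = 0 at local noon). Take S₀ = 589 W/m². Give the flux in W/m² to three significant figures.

cos θ_z = sin φ sin δ + cos φ cos δ cos h = -0.118578 + 0.254531 = 0.135953.
Flux = S₀ · cos θ_z = 589 × 0.135953 = 80.08 W/m².

80.1 W/m²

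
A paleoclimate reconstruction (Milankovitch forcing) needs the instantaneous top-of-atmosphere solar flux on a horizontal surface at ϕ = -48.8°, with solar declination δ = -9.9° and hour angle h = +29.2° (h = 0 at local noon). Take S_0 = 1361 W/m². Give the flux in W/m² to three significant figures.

cos θ_z = sin ϕ sin δ + cos ϕ cos δ cos h = 0.129362 + 0.566423 = 0.695785.
Flux = S_0 · cos θ_z = 1361 × 0.695785 = 947.0 W/m².

947 W/m²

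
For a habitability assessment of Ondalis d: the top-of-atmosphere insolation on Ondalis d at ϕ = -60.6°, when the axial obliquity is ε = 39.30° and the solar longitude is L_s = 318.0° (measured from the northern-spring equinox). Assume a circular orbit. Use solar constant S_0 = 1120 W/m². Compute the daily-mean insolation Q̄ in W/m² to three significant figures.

Q̄ ≈ 424 W/m²

Solar declination: sin δ = sin ε · sin L_s = sin 39.30° × sin 318.0° = -0.42381, so δ = -25.076°.
cos h₀ = −tan(-60.6°) tan(-25.076°) = -0.8304, h₀ = 2.5507 rad.
Bracket: h₀ sin ϕ sin δ + cos ϕ cos δ sin h₀ = 2.5507×-0.87121×-0.42381 + 0.49090×0.90575×0.55714 = 0.941789 + 0.247723 = 1.189512.
Q̄ = (S_0/π) × [bracket] = (1120/π) × 1.189512 = 424.1 W/m².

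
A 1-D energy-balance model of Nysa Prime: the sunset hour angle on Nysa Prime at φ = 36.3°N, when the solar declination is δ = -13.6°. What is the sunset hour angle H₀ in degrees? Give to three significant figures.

cos H₀ = −tan φ · tan δ = −tan(+36.3°) × tan(-13.600°) = 0.1777, so H₀ = 1.3921 rad = 79.76°.

H₀ = 79.8°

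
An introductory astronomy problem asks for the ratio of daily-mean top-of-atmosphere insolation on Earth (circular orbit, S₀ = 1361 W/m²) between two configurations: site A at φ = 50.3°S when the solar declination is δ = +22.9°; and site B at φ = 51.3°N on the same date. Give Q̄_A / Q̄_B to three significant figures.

— Configuration A (φ=-50.3°):
cos H₀ = −tan(-50.3°) tan(+22.900°) = 0.5088, H₀ = 1.0370 rad.
Bracket: H₀ sin φ sin δ + cos φ cos δ sin H₀ = 1.0370×-0.76940×0.38912 + 0.63877×0.92119×0.86088 = -0.310466 + 0.506566 = 0.196100.
Q̄ = (S₀/π) × [bracket] = (1361/π) × 0.196100 = 84.954 W/m².
— Configuration B (φ=+51.3°):
cos H₀ = −tan(+51.3°) tan(+22.900°) = -0.5273, H₀ = 2.1262 rad.
Bracket: H₀ sin φ sin δ + cos φ cos δ sin H₀ = 2.1262×0.78043×0.38912 + 0.62524×0.92119×0.84970 = 0.645686 + 0.489397 = 1.135083.
Q̄ = (S₀/π) × [bracket] = (1361/π) × 1.135083 = 491.74 W/m².
Ratio Q̄_A / Q̄_B = 84.954 / 491.74 = 0.1728.

Q̄_A / Q̄_B ≈ 0.173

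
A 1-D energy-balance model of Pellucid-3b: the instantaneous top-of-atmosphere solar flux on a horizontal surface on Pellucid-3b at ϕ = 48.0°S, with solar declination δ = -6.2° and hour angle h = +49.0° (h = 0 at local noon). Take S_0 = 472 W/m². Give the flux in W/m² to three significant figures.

cos θ_z = sin ϕ sin δ + cos ϕ cos δ cos h = 0.080259 + 0.436422 = 0.516681.
Flux = S_0 · cos θ_z = 472 × 0.516681 = 243.9 W/m².

244 W/m²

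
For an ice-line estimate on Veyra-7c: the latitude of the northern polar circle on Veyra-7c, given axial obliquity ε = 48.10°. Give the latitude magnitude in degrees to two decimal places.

The polar circle is the lowest latitude that experiences at least one full rotation of continuous daylight at the northern-summer solstice; it lies at |ϕ| = 90° − ε = 90° − 48.10° = 41.90°.

41.90°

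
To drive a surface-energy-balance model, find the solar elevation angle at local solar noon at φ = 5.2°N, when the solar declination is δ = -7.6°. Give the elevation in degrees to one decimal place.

At local noon the hour angle is zero, so the zenith angle equals |φ − δ| = |+5.2° − (-7.600°)| = 12.800°.
Elevation = 90° − 12.800° = 77.2°.

77.2°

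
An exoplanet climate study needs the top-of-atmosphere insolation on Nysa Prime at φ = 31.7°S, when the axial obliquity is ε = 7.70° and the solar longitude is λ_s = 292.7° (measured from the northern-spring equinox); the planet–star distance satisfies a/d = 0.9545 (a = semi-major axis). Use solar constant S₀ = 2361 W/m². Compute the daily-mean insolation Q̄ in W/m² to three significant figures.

Q̄ ≈ 650 W/m²

Solar declination: sin δ = sin ε · sin λ_s = sin 7.70° × sin 292.7° = -0.12361, so δ = -7.100°.
cos H₀ = −tan(-31.7°) tan(-7.100°) = -0.0769, H₀ = 1.6478 rad.
Bracket: H₀ sin φ sin δ + cos φ cos δ sin H₀ = 1.6478×-0.52547×-0.12361 + 0.85081×0.99233×0.99704 = 0.107030 + 0.841785 = 0.948815.
Inverse-square distance factor (a/d)² = 0.9545² = 0.911070.
Q̄ = (S₀/π) × 0.911070 × [bracket] = (2361/π) × 0.911070 × 0.948815 = 649.6 W/m².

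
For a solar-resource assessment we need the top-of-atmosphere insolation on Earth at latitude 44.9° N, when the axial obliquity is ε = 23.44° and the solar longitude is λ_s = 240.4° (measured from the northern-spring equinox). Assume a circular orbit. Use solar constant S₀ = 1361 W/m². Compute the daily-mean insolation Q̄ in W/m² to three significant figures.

Q̄ ≈ 141 W/m²

Solar declination: sin δ = sin ε · sin λ_s = sin 23.44° × sin 240.4° = -0.34588, so δ = -20.235°.
cos H₀ = −tan(+44.9°) tan(-20.235°) = 0.3673, H₀ = 1.1946 rad.
Bracket: H₀ sin φ sin δ + cos φ cos δ sin H₀ = 1.1946×0.70587×-0.34588 + 0.70834×0.93828×0.93009 = -0.291657 + 0.618158 = 0.326501.
Q̄ = (S₀/π) × [bracket] = (1361/π) × 0.326501 = 141.4 W/m².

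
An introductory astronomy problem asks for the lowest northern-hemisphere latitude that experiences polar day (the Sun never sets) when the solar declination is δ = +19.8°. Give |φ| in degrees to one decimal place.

|φ| = 70.2°

Polar day requires cos H₀ = −tan φ tan δ ≤ −1, i.e. tan φ tan δ ≥ 1.
The boundary is |tan φ| · |tan δ| = 1, so |φ| = 90° − |δ| = 90° − 19.8° = 70.2° in the northern hemisphere.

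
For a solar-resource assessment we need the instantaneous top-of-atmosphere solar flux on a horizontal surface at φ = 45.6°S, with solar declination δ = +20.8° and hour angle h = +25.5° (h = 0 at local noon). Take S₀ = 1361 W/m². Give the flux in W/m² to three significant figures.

458 W/m²

cos θ_z = sin φ sin δ + cos φ cos δ cos h = -0.253714 + 0.590348 = 0.336634.
Flux = S₀ · cos θ_z = 1361 × 0.336634 = 458.2 W/m².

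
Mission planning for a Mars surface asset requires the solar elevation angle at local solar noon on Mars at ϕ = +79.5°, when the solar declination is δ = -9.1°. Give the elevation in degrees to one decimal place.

At local noon the hour angle is zero, so the zenith angle equals |ϕ − δ| = |+79.5° − (-9.100°)| = 88.600°.
Elevation = 90° − 88.600° = 1.4°.

1.4°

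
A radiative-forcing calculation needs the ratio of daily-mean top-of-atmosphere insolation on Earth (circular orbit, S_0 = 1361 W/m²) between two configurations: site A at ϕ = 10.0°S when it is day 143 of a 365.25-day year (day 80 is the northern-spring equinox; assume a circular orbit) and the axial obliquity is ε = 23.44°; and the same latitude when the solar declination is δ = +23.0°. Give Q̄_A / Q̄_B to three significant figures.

— Configuration A (ϕ=-10.0°):
Solar longitude: L_s = 360° × (143 − 80)/365.25 = 62.094°.
sin δ = sin 23.44° × sin 62.094° = 0.35153, so δ = +20.581°.
cos h₀ = −tan(-10.0°) tan(+20.581°) = 0.0662, h₀ = 1.5045 rad.
Bracket: h₀ sin ϕ sin δ + cos ϕ cos δ sin h₀ = 1.5045×-0.17365×0.35153 + 0.98481×0.93618×0.99781 = -0.091839 + 0.919940 = 0.828101.
Q̄ = (S_0/π) × [bracket] = (1361/π) × 0.828101 = 358.75 W/m².
— Configuration B (ϕ=-10.0°):
cos h₀ = −tan(-10.0°) tan(+23.000°) = 0.0748, h₀ = 1.4959 rad.
Bracket: h₀ sin ϕ sin δ + cos ϕ cos δ sin h₀ = 1.4959×-0.17365×0.39073 + 0.98481×0.92050×0.99720 = -0.101497 + 0.903979 = 0.802482.
Q̄ = (S_0/π) × [bracket] = (1361/π) × 0.802482 = 347.65 W/m².
Ratio Q̄_A / Q̄_B = 358.75 / 347.65 = 1.032.

Q̄_A / Q̄_B ≈ 1.03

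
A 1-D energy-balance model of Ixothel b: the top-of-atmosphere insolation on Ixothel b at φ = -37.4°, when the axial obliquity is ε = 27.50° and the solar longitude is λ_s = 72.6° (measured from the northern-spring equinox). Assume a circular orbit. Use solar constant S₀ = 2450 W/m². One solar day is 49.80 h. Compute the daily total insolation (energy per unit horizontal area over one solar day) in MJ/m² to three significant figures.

Solar declination: sin δ = sin ε · sin λ_s = sin 27.50° × sin 72.6° = 0.44062, so δ = +26.143°.
cos H₀ = −tan(-37.4°) tan(+26.143°) = 0.3753, H₀ = 1.1861 rad.
Bracket: H₀ sin φ sin δ + cos φ cos δ sin H₀ = 1.1861×-0.60738×0.44062 + 0.79441×0.89769×0.92692 = -0.317429 + 0.661018 = 0.343589.
Q̄ = (S₀/π) × [bracket] = (2450/π) × 0.343589 = 267.95 W/m².
Daily total = Q̄ × 49.80 h × 3600 s/h = 267.95 × 49.80 × 3600 / 10⁶ = 48.04 MJ/m².

48.0 MJ/m²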